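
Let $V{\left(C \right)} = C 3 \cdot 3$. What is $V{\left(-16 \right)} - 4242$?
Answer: $-4386$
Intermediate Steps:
$V{\left(C \right)} = 9 C$ ($V{\left(C \right)} = 3 C 3 = 9 C$)
$V{\left(-16 \right)} - 4242 = 9 \left(-16\right) - 4242 = -144 - 4242 = -4386$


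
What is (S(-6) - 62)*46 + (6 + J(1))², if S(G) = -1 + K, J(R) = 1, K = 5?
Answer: -2619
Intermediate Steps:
S(G) = 4 (S(G) = -1 + 5 = 4)
(S(-6) - 62)*46 + (6 + J(1))² = (4 - 62)*46 + (6 + 1)² = -58*46 + 7² = -2668 + 49 = -2619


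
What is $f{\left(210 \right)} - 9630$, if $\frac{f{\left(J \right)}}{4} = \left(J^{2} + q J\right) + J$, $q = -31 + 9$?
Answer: $149130$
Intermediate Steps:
$q = -22$
$f{\left(J \right)} = - 84 J + 4 J^{2}$ ($f{\left(J \right)} = 4 \left(\left(J^{2} - 22 J\right) + J\right) = 4 \left(J^{2} - 21 J\right) = - 84 J + 4 J^{2}$)
$f{\left(210 \right)} - 9630 = 4 \cdot 210 \left(-21 + 210\right) - 9630 = 4 \cdot 210 \cdot 189 - 9630 = 158760 - 9630 = 149130$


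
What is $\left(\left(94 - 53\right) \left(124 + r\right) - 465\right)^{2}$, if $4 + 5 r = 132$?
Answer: $\frac{803325649}{25} \approx 3.2133 \cdot 10^{7}$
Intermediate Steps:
$r = \frac{128}{5}$ ($r = - \frac{4}{5} + \frac{1}{5} \cdot 132 = - \frac{4}{5} + \frac{132}{5} = \frac{128}{5} \approx 25.6$)
$\left(\left(94 - 53\right) \left(124 + r\right) - 465\right)^{2} = \left(\left(94 - 53\right) \left(124 + \frac{128}{5}\right) - 465\right)^{2} = \left(41 \cdot \frac{748}{5} - 465\right)^{2} = \left(\frac{30668}{5} - 465\right)^{2} = \left(\frac{28343}{5}\right)^{2} = \frac{803325649}{25}$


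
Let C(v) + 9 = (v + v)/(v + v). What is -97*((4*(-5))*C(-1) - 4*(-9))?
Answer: -19012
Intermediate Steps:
C(v) = -8 (C(v) = -9 + (v + v)/(v + v) = -9 + (2*v)/((2*v)) = -9 + (2*v)*(1/(2*v)) = -9 + 1 = -8)
-97*((4*(-5))*C(-1) - 4*(-9)) = -97*((4*(-5))*(-8) - 4*(-9)) = -97*(-20*(-8) + 36) = -97*(160 + 36) = -97*196 = -19012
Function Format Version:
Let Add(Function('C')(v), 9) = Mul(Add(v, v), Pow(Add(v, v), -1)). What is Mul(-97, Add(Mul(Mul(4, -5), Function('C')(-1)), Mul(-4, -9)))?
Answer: -19012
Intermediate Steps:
Function('C')(v) = -8 (Function('C')(v) = Add(-9, Mul(Add(v, v), Pow(Add(v, v), -1))) = Add(-9, Mul(Mul(2, v), Pow(Mul(2, v), -1))) = Add(-9, Mul(Mul(2, v), Mul(Rational(1, 2), Pow(v, -1)))) = Add(-9, 1) = -8)
Mul(-97, Add(Mul(Mul(4, -5), Function('C')(-1)), Mul(-4, -9))) = Mul(-97, Add(Mul(Mul(4, -5), -8), Mul(-4, -9))) = Mul(-97, Add(Mul(-20, -8), 36)) = Mul(-97, Add(160, 36)) = Mul(-97, 196) = -19012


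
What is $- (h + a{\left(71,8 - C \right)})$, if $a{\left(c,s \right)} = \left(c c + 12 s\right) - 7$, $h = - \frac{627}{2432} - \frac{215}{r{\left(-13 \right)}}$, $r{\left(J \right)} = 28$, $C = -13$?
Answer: $- \frac{4729145}{896} \approx -5278.1$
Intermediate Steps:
$h = - \frac{7111}{896}$ ($h = - \frac{627}{2432} - \frac{215}{28} = \left(-627\right) \frac{1}{2432} - \frac{215}{28} = - \frac{33}{128} - \frac{215}{28} = - \frac{7111}{896} \approx -7.9364$)
$a{\left(c,s \right)} = -7 + c^{2} + 12 s$ ($a{\left(c,s \right)} = \left(c^{2} + 12 s\right) - 7 = -7 + c^{2} + 12 s$)
$- (h + a{\left(71,8 - C \right)}) = - (- \frac{7111}{896} + \left(-7 + 71^{2} + 12 \left(8 - -13\right)\right)) = - (- \frac{7111}{896} + \left(-7 + 5041 + 12 \left(8 + 13\right)\right)) = - (- \frac{7111}{896} + \left(-7 + 5041 + 12 \cdot 21\right)) = - (- \frac{7111}{896} + \left(-7 + 5041 + 252\right)) = - (- \frac{7111}{896} + 5286) = \left(-1\right) \frac{4729145}{896} = - \frac{4729145}{896}$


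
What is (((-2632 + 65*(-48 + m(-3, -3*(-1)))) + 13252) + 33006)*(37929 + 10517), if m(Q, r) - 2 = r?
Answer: 1978098626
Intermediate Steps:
m(Q, r) = 2 + r
(((-2632 + 65*(-48 + m(-3, -3*(-1)))) + 13252) + 33006)*(37929 + 10517) = (((-2632 + 65*(-48 + (2 - 3*(-1)))) + 13252) + 33006)*(37929 + 10517) = (((-2632 + 65*(-48 + (2 + 3))) + 13252) + 33006)*48446 = (((-2632 + 65*(-48 + 5)) + 13252) + 33006)*48446 = (((-2632 + 65*(-43)) + 13252) + 33006)*48446 = (((-2632 - 2795) + 13252) + 33006)*48446 = ((-5427 + 13252) + 33006)*48446 = (7825 + 33006)*48446 = 40831*48446 = 1978098626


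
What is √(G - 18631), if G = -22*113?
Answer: I*√21117 ≈ 145.32*I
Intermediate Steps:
G = -2486
√(G - 18631) = √(-2486 - 18631) = √(-21117) = I*√21117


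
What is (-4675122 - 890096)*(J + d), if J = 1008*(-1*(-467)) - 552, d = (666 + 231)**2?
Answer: -7094500949874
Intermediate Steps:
d = 804609 (d = 897**2 = 804609)
J = 470184 (J = 1008*467 - 552 = 470736 - 552 = 470184)
(-4675122 - 890096)*(J + d) = (-4675122 - 890096)*(470184 + 804609) = -5565218*1274793 = -7094500949874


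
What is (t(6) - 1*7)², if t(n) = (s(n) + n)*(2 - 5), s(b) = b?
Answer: 1849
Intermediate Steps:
t(n) = -6*n (t(n) = (n + n)*(2 - 5) = (2*n)*(-3) = -6*n)
(t(6) - 1*7)² = (-6*6 - 1*7)² = (-36 - 7)² = (-43)² = 1849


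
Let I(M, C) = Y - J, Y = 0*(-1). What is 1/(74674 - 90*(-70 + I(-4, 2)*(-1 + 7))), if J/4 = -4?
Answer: 1/72334 ≈ 1.3825e-5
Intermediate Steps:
J = -16 (J = 4*(-4) = -16)
Y = 0
I(M, C) = 16 (I(M, C) = 0 - 1*(-16) = 0 + 16 = 16)
1/(74674 - 90*(-70 + I(-4, 2)*(-1 + 7))) = 1/(74674 - 90*(-70 + 16*(-1 + 7))) = 1/(74674 - 90*(-70 + 16*6)) = 1/(74674 - 90*(-70 + 96)) = 1/(74674 - 90*26) = 1/(74674 - 2340) = 1/72334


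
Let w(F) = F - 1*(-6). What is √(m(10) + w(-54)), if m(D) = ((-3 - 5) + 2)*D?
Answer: 6*I*√3 ≈ 10.392*I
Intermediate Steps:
m(D) = -6*D (m(D) = (-8 + 2)*D = -6*D)
w(F) = 6 + F (w(F) = F + 6 = 6 + F)
√(m(10) + w(-54)) = √(-6*10 + (6 - 54)) = √(-60 - 48) = √(-108) = 6*I*√3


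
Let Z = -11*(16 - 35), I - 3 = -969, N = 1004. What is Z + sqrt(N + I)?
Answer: 209 + sqrt(38) ≈ 215.16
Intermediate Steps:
I = -966 (I = 3 - 969 = -966)
Z = 209 (Z = -11*(-19) = 209)
Z + sqrt(N + I) = 209 + sqrt(1004 - 966) = 209 + sqrt(38)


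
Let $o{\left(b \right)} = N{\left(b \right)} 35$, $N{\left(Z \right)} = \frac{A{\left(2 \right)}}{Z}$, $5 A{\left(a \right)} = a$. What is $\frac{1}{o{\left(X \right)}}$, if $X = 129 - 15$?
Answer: $\frac{57}{7} \approx 8.1429$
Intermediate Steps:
$A{\left(a \right)} = \frac{a}{5}$
$N{\left(Z \right)} = \frac{2}{5 Z}$ ($N{\left(Z \right)} = \frac{\frac{1}{5} \cdot 2}{Z} = \frac{2}{5 Z}$)
$X = 114$
$o{\left(b \right)} = \frac{14}{b}$ ($o{\left(b \right)} = \frac{2}{5 b} 35 = \frac{14}{b}$)
$\frac{1}{o{\left(X \right)}} = \frac{1}{14 \cdot \frac{1}{114}} = \frac{1}{\frac{7}{57}} = \frac{57}{7}$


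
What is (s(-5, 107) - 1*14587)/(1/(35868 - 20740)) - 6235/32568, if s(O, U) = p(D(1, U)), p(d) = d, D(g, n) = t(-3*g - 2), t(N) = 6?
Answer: -7183893999259/32568 ≈ -2.2058e+8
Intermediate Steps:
D(g, n) = 6
s(O, U) = 6
(s(-5, 107) - 1*14587)/(1/(35868 - 20740)) - 6235/32568 = (6 - 1*14587)/(1/(35868 - 20740)) - 6235/32568 = (6 - 14587)/(1/15128) - 6235*1/32568 = -14581/1/15128 - 6235/32568 = -14581*15128 - 6235/32568 = -220581368 - 6235/32568 = -7183893999259/32568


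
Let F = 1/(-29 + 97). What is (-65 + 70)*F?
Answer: 5/68 ≈ 0.073529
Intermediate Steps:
F = 1/68 ≈ 0.014706
(-65 + 70)*F = (-65 + 70)*(1/68) = 5*(1/68) = 5/68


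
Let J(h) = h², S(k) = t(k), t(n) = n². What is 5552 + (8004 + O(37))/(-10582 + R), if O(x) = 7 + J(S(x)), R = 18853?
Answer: 47802764/8271 ≈ 5779.6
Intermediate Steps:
S(k) = k²
O(x) = 7 + x⁴ (O(x) = 7 + (x²)² = 7 + x⁴)
5552 + (8004 + O(37))/(-10582 + R) = 5552 + (8004 + (7 + 37⁴))/(-10582 + 18853) = 5552 + (8004 + (7 + 1874161))/8271 = 5552 + (8004 + 1874168)*(1/8271) = 5552 + 1882172*(1/8271) = 5552 + 1882172/8271 = 47802764/8271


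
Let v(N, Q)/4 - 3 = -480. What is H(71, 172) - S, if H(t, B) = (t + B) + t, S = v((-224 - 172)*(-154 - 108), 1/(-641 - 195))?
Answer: 2222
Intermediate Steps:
v(N, Q) = -1908 (v(N, Q) = 12 + 4*(-480) = 12 - 1920 = -1908)
S = -1908
H(t, B) = B + 2*t (H(t, B) = (B + t) + t = B + 2*t)
H(71, 172) - S = (172 + 2*71) - 1*(-1908) = (172 + 142) + 1908 = 314 + 1908 = 2222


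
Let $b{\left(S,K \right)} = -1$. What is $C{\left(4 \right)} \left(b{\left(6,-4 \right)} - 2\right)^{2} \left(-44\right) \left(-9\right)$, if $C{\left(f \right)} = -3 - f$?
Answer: $-24948$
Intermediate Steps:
$C{\left(4 \right)} \left(b{\left(6,-4 \right)} - 2\right)^{2} \left(-44\right) \left(-9\right) = \left(-3 - 4\right) \left(-1 - 2\right)^{2} \left(-44\right) \left(-9\right) = \left(-3 - 4\right) \left(-3\right)^{2} \left(-44\right) \left(-9\right) = \left(-7\right) 9 \left(-44\right) \left(-9\right) = \left(-63\right) \left(-44\right) \left(-9\right) = 2772 \left(-9\right) = -24948$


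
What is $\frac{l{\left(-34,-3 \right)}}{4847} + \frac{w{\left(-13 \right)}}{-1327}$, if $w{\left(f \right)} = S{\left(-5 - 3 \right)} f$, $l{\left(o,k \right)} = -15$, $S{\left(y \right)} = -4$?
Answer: $- \frac{271949}{6431969} \approx -0.042281$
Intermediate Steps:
$w{\left(f \right)} = - 4 f$
$\frac{l{\left(-34,-3 \right)}}{4847} + \frac{w{\left(-13 \right)}}{-1327} = - \frac{15}{4847} + \frac{\left(-4\right) \left(-13\right)}{-1327} = \left(-15\right) \frac{1}{4847} + 52 \left(- \frac{1}{1327}\right) = - \frac{15}{4847} - \frac{52}{1327} = - \frac{271949}{6431969}$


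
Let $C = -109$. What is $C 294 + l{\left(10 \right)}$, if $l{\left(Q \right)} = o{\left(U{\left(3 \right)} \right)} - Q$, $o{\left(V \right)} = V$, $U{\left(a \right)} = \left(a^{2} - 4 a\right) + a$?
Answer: $-32056$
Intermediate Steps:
$U{\left(a \right)} = a^{2} - 3 a$
$l{\left(Q \right)} = - Q$ ($l{\left(Q \right)} = 3 \left(-3 + 3\right) - Q = 3 \cdot 0 - Q = 0 - Q = - Q$)
$C 294 + l{\left(10 \right)} = \left(-109\right) 294 - 10 = -32046 - 10 = -32056$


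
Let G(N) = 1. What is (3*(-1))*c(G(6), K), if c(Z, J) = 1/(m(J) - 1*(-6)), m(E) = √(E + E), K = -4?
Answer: -9/22 + 3*I*√2/22 ≈ -0.40909 + 0.19285*I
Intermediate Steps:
m(E) = √2*√E (m(E) = √(2*E) = √2*√E)
c(Z, J) = 1/(6 + √2*√J) (c(Z, J) = 1/(√2*√J - 1*(-6)) = 1/(√2*√J + 6) = 1/(6 + √2*√J))
(3*(-1))*c(G(6), K) = (3*(-1))/(6 + √2*√(-4)) = -3/(6 + √2*(2*I)) = -3/(6 + 2*I*√2)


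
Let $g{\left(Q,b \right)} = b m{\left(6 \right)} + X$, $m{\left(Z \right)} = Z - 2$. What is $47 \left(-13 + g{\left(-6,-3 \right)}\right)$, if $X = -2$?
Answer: $-1269$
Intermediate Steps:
$m{\left(Z \right)} = -2 + Z$ ($m{\left(Z \right)} = Z - 2 = -2 + Z$)
$g{\left(Q,b \right)} = -2 + 4 b$ ($g{\left(Q,b \right)} = b \left(-2 + 6\right) - 2 = b 4 - 2 = 4 b - 2 = -2 + 4 b$)
$47 \left(-13 + g{\left(-6,-3 \right)}\right) = 47 \left(-13 + \left(-2 + 4 \left(-3\right)\right)\right) = 47 \left(-13 - 14\right) = 47 \left(-27\right) = -1269$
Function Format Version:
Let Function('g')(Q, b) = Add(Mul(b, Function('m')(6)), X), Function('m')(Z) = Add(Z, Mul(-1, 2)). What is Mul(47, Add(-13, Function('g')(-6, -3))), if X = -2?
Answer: -1269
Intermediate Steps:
Function('m')(Z) = Add(-2, Z) (Function('m')(Z) = Add(Z, -2) = Add(-2, Z))
Function('g')(Q, b) = Add(-2, Mul(4, b)) (Function('g')(Q, b) = Add(Mul(b, Add(-2, 6)), -2) = Add(Mul(b, 4), -2) = Add(Mul(4, b), -2) = Add(-2, Mul(4, b)))
Mul(47, Add(-13, Function('g')(-6, -3))) = Mul(47, Add(-13, Add(-2, Mul(4, -3)))) = Mul(47, Add(-13, Add(-2, -12))) = Mul(47, Add(-13, -14)) = Mul(47, -27) = -1269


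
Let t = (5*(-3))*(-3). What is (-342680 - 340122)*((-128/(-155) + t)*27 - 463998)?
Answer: 48975959721018/155 ≈ 3.1597e+11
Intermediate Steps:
t = 45 (t = -15*(-3) = 45)
(-342680 - 340122)*((-128/(-155) + t)*27 - 463998) = (-342680 - 340122)*((-128/(-155) + 45)*27 - 463998) = -682802*((-128*(-1/155) + 45)*27 - 463998) = -682802*((128/155 + 45)*27 - 463998) = -682802*((7103/155)*27 - 463998) = -682802*(191781/155 - 463998) = -682802*(-71727909/155) = 48975959721018/155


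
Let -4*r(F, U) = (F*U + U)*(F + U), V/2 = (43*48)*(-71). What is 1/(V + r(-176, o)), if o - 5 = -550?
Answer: 4/67593023 ≈ 5.9178e-8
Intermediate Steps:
o = -545 (o = 5 - 550 = -545)
V = -293088 (V = 2*((43*48)*(-71)) = 2*(2064*(-71)) = 2*(-146544) = -293088)
r(F, U) = -(F + U)*(U + F*U)/4 (r(F, U) = -(F*U + U)*(F + U)/4 = -(U + F*U)*(F + U)/4 = -(F + U)*(U + F*U)/4)
1/(V + r(-176, o)) = 1/(-293088 - ¼*(-545)*(-176 - 545 + (-176)² - 176*(-545))) = 1/(-293088 - ¼*(-545)*(-176 - 545 + 30976 + 95920)) = 1/(-293088 - ¼*(-545)*126175) = 1/(-293088 + 68765375/4) = 1/(67593023/4) = 4/67593023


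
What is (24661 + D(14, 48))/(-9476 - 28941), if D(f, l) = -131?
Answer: -24530/38417 ≈ -0.63852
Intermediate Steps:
(24661 + D(14, 48))/(-9476 - 28941) = (24661 - 131)/(-9476 - 28941) = 24530/(-38417) = 24530*(-1/38417) = -24530/38417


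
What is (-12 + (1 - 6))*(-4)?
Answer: 68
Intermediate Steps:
(-12 + (1 - 6))*(-4) = (-12 - 5)*(-4) = -17*(-4) = 68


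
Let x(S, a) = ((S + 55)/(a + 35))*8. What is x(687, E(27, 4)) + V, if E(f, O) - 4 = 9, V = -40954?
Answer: -122491/3 ≈ -40830.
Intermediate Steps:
E(f, O) = 13 (E(f, O) = 4 + 9 = 13)
x(S, a) = 8*(55 + S)/(35 + a) (x(S, a) = ((55 + S)/(35 + a))*8 = 8*(55 + S)/(35 + a))
x(687, E(27, 4)) + V = 8*(55 + 687)/(35 + 13) - 40954 = 8*742/48 - 40954 = 8*(1/48)*742 - 40954 = 371/3 - 40954 = -122491/3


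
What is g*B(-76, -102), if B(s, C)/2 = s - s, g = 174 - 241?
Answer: 0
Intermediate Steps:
g = -67
B(s, C) = 0 (B(s, C) = 2*(s - s) = 2*0 = 0)
g*B(-76, -102) = -67*0 = 0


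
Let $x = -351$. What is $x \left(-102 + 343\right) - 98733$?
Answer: $-183324$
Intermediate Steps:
$x \left(-102 + 343\right) - 98733 = - 351 \left(-102 + 343\right) - 98733 = \left(-351\right) 241 - 98733 = -84591 - 98733 = -183324$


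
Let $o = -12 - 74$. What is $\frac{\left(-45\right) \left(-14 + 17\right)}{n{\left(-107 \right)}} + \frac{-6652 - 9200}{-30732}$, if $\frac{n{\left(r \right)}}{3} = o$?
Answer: $\frac{228851}{220246} \approx 1.0391$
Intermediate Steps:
$o = -86$
$n{\left(r \right)} = -258$ ($n{\left(r \right)} = 3 \left(-86\right) = -258$)
$\frac{\left(-45\right) \left(-14 + 17\right)}{n{\left(-107 \right)}} + \frac{-6652 - 9200}{-30732} = \frac{\left(-45\right) \left(-14 + 17\right)}{-258} + \frac{-6652 - 9200}{-30732} = \left(-45\right) 3 \left(- \frac{1}{258}\right) - - \frac{1321}{2561} = \left(-135\right) \left(- \frac{1}{258}\right) + \frac{1321}{2561} = \frac{45}{86} + \frac{1321}{2561} = \frac{228851}{220246}$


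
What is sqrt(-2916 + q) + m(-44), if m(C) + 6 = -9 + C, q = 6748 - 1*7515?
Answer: -59 + I*sqrt(3683) ≈ -59.0 + 60.688*I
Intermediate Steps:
q = -767 (q = 6748 - 7515 = -767)
m(C) = -15 + C (m(C) = -6 + (-9 + C) = -15 + C)
sqrt(-2916 + q) + m(-44) = sqrt(-2916 - 767) + (-15 - 44) = sqrt(-3683) - 59 = I*sqrt(3683) - 59 = -59 + I*sqrt(3683)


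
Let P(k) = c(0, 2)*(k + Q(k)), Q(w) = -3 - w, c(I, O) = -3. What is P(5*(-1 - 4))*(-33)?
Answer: -297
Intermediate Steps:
P(k) = 9 (P(k) = -3*(k + (-3 - k)) = -3*(-3) = 9)
P(5*(-1 - 4))*(-33) = 9*(-33) = -297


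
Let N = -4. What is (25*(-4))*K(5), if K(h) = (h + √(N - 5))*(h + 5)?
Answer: -5000 - 3000*I ≈ -5000.0 - 3000.0*I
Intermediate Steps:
K(h) = (5 + h)*(h + 3*I) (K(h) = (h + √(-4 - 5))*(h + 5) = (h + √(-9))*(5 + h) = (h + 3*I)*(5 + h) = (5 + h)*(h + 3*I))
(25*(-4))*K(5) = (25*(-4))*(5² + 15*I + 5*(5 + 3*I)) = -100*(25 + 15*I + (25 + 15*I)) = -100*(50 + 30*I) = -5000 - 3000*I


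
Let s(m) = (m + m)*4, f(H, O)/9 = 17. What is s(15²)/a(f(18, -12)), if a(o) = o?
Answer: 200/17 ≈ 11.765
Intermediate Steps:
f(H, O) = 153 (f(H, O) = 9*17 = 153)
s(m) = 8*m (s(m) = (2*m)*4 = 8*m)
s(15²)/a(f(18, -12)) = (8*15²)/153 = (8*225)*(1/153) = 1800*(1/153) = 200/17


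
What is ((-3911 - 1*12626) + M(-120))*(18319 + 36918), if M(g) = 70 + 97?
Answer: -904229690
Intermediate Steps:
M(g) = 167
((-3911 - 1*12626) + M(-120))*(18319 + 36918) = ((-3911 - 1*12626) + 167)*(18319 + 36918) = ((-3911 - 12626) + 167)*55237 = (-16537 + 167)*55237 = -16370*55237 = -904229690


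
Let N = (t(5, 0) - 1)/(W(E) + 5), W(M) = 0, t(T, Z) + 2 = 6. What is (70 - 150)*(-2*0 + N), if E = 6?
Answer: -48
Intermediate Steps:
t(T, Z) = 4 (t(T, Z) = -2 + 6 = 4)
N = ⅗ (N = (4 - 1)/(0 + 5) = 3/5 = 3*(⅕) = ⅗ ≈ 0.60000)
(70 - 150)*(-2*0 + N) = (70 - 150)*(-2*0 + ⅗) = -80*(0 + ⅗) = -80*⅗ = -48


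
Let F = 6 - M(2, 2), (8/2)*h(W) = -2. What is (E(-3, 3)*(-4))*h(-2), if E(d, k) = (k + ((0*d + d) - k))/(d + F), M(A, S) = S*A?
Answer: 6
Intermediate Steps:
h(W) = -½ (h(W) = (¼)*(-2) = -½)
M(A, S) = A*S
F = 2 (F = 6 - 2*2 = 6 - 1*4 = 6 - 4 = 2)
E(d, k) = d/(2 + d) (E(d, k) = (k + ((0*d + d) - k))/(d + 2) = (k + ((0 + d) - k))/(2 + d) = (k + (d - k))/(2 + d) = d/(2 + d))
(E(-3, 3)*(-4))*h(-2) = (-3/(2 - 3)*(-4))*(-½) = (-3/(-1)*(-4))*(-½) = (-3*(-1)*(-4))*(-½) = (3*(-4))*(-½) = -12*(-½) = 6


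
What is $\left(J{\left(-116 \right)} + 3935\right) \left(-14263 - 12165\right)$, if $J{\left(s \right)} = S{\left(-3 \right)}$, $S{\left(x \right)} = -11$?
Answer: $-103703472$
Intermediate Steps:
$J{\left(s \right)} = -11$
$\left(J{\left(-116 \right)} + 3935\right) \left(-14263 - 12165\right) = \left(-11 + 3935\right) \left(-14263 - 12165\right) = 3924 \left(-26428\right) = -103703472$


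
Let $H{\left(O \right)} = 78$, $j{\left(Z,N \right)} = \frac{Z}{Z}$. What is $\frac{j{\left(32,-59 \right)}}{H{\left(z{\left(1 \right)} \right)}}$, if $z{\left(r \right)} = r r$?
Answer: $\frac{1}{78} \approx 0.012821$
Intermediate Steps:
$j{\left(Z,N \right)} = 1$
$z{\left(r \right)} = r^{2}$
$\frac{j{\left(32,-59 \right)}}{H{\left(z{\left(1 \right)} \right)}} = 1 \cdot \frac{1}{78} = \frac{1}{78}$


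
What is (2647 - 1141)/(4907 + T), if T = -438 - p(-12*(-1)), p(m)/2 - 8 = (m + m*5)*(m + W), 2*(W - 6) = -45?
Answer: 1506/5101 ≈ 0.29524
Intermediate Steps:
W = -33/2 (W = 6 + (½)*(-45) = 6 - 45/2 = -33/2 ≈ -16.500)
p(m) = 16 + 12*m*(-33/2 + m) (p(m) = 16 + 2*((m + m*5)*(m - 33/2)) = 16 + 2*((m + 5*m)*(-33/2 + m)) = 16 + 2*((6*m)*(-33/2 + m)) = 16 + 2*(6*m*(-33/2 + m)) = 16 + 12*m*(-33/2 + m))
T = 194 (T = -438 - (16 - (-396)*6*(-1) + 12*(-12*(-1))²) = -438 - (16 - (-396)*(-6) + 12*(-2*(-6))²) = -438 - (16 - 198*12 + 12*12²) = -438 - (16 - 2376 + 12*144) = -438 - (16 - 2376 + 1728) = -438 - 1*(-632) = -438 + 632 = 194)
(2647 - 1141)/(4907 + T) = (2647 - 1141)/(4907 + 194) = 1506/5101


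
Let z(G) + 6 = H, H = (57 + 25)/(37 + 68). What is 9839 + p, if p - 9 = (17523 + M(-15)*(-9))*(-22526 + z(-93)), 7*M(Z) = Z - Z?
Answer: -13818164618/35 ≈ -3.9480e+8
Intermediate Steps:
H = 82/105 ≈ 0.78095
z(G) = -548/105 (z(G) = -6 + 82/105 = -548/105)
M(Z) = 0 (M(Z) = (Z - Z)/7 = (1/7)*0 = 0)
p = -13818508983/35 (p = 9 + (17523 + 0*(-9))*(-22526 - 548/105) = 9 + (17523 + 0)*(-2365778/105) = 9 + 17523*(-2365778/105) = 9 - 13818509298/35 = -13818508983/35 ≈ -3.9481e+8)
9839 + p = 9839 - 13818508983/35 = -13818164618/35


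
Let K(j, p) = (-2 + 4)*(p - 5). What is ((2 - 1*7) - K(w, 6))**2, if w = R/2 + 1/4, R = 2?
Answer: 49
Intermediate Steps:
w = 5/4 (w = 2/2 + 1/4 = 2*(1/2) + 1*(1/4) = 1 + 1/4 = 5/4 ≈ 1.2500)
K(j, p) = -10 + 2*p (K(j, p) = 2*(-5 + p) = -10 + 2*p)
((2 - 1*7) - K(w, 6))**2 = ((2 - 1*7) - (-10 + 2*6))**2 = ((2 - 7) - (-10 + 12))**2 = (-5 - 1*2)**2 = (-5 - 2)**2 = (-7)**2 = 49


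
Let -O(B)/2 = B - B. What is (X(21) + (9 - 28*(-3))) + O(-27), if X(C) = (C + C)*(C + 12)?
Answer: 1479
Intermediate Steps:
X(C) = 2*C*(12 + C) (X(C) = (2*C)*(12 + C) = 2*C*(12 + C))
O(B) = 0 (O(B) = -2*(B - B) = -2*0 = 0)
(X(21) + (9 - 28*(-3))) + O(-27) = (2*21*(12 + 21) + (9 - 28*(-3))) + 0 = (2*21*33 + (9 + 84)) + 0 = (1386 + 93) + 0 = 1479 + 0 = 1479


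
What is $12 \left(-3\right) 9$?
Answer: $-324$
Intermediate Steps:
$12 \left(-3\right) 9 = \left(-36\right) 9 = -324$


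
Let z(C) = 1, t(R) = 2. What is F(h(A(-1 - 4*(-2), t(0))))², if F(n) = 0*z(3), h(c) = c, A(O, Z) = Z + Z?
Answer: 0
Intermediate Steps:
A(O, Z) = 2*Z
F(n) = 0 (F(n) = 0*1 = 0)
F(h(A(-1 - 4*(-2), t(0))))² = 0² = 0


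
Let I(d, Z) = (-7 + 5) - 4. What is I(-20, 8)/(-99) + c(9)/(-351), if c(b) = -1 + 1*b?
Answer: 146/3861 ≈ 0.037814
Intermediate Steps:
c(b) = -1 + b
I(d, Z) = -6 (I(d, Z) = -2 - 4 = -6)
I(-20, 8)/(-99) + c(9)/(-351) = -6/(-99) + (-1 + 9)/(-351) = -6*(-1/99) + 8*(-1/351) = 2/33 - 8/351 = 146/3861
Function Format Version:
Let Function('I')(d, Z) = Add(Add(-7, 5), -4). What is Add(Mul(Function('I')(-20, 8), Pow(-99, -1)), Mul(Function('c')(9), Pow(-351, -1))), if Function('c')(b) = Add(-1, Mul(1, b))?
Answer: Rational(146, 3861) ≈ 0.037814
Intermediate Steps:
Function('c')(b) = Add(-1, b)
Function('I')(d, Z) = -6 (Function('I')(d, Z) = Add(-2, -4) = -6)
Add(Mul(Function('I')(-20, 8), Pow(-99, -1)), Mul(Function('c')(9), Pow(-351, -1))) = Add(Mul(-6, Pow(-99, -1)), Mul(Add(-1, 9), Pow(-351, -1))) = Add(Mul(-6, Rational(-1, 99)), Mul(8, Rational(-1, 351))) = Add(Rational(2, 33), Rational(-8, 351)) = Rational(146, 3861)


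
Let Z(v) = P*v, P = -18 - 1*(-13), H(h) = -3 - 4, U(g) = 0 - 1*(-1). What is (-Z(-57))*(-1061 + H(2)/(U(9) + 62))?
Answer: 907250/3 ≈ 3.0242e+5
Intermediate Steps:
U(g) = 1 (U(g) = 0 + 1 = 1)
H(h) = -7
P = -5 (P = -18 + 13 = -5)
Z(v) = -5*v
(-Z(-57))*(-1061 + H(2)/(U(9) + 62)) = (-(-5)*(-57))*(-1061 - 7/(1 + 62)) = (-1*285)*(-1061 - 7/63) = -285*(-1061 - 7*1/63) = -285*(-1061 - ⅑) = -285*(-9550/9) = 907250/3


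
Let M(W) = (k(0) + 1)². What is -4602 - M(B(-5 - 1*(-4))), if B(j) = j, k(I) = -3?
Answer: -4606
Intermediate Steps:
M(W) = 4 (M(W) = (-3 + 1)² = (-2)² = 4)
-4602 - M(B(-5 - 1*(-4))) = -4602 - 1*4 = -4602 - 4 = -4606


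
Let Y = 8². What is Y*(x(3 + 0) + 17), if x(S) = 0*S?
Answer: 1088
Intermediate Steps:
Y = 64
x(S) = 0
Y*(x(3 + 0) + 17) = 64*(0 + 17) = 64*17 = 1088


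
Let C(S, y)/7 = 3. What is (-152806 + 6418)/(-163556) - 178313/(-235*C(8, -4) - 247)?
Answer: 7480685911/211886798 ≈ 35.305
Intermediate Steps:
C(S, y) = 21 (C(S, y) = 7*3 = 21)
(-152806 + 6418)/(-163556) - 178313/(-235*C(8, -4) - 247) = (-152806 + 6418)/(-163556) - 178313/(-235*21 - 247) = -146388*(-1/163556) - 178313/(-4935 - 247) = 36597/40889 - 178313/(-5182) = 36597/40889 - 178313*(-1/5182) = 36597/40889 + 178313/5182 = 7480685911/211886798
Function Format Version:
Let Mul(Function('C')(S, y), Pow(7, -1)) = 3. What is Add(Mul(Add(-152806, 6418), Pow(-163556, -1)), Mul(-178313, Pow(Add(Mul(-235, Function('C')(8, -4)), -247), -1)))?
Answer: Rational(7480685911, 211886798) ≈ 35.305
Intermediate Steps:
Function('C')(S, y) = 21 (Function('C')(S, y) = Mul(7, 3) = 21)
Add(Mul(Add(-152806, 6418), Pow(-163556, -1)), Mul(-178313, Pow(Add(Mul(-235, Function('C')(8, -4)), -247), -1))) = Add(Mul(Add(-152806, 6418), Pow(-163556, -1)), Mul(-178313, Pow(Add(Mul(-235, 21), -247), -1))) = Add(Mul(-146388, Rational(-1, 163556)), Mul(-178313, Pow(Add(-4935, -247), -1))) = Add(Rational(36597, 40889), Mul(-178313, Pow(-5182, -1))) = Add(Rational(36597, 40889), Mul(-178313, Rational(-1, 5182))) = Add(Rational(36597, 40889), Rational(178313, 5182)) = Rational(7480685911, 211886798)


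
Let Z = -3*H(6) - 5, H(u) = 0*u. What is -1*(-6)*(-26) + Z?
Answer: -161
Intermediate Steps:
H(u) = 0
Z = -5 (Z = -3*0 - 5 = 0 - 5 = -5)
-1*(-6)*(-26) + Z = -1*(-6)*(-26) - 5 = 6*(-26) - 5 = -156 - 5 = -161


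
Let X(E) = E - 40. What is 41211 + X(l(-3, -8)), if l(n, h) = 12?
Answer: 41183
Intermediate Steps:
X(E) = -40 + E
41211 + X(l(-3, -8)) = 41211 + (-40 + 12) = 41211 - 28 = 41183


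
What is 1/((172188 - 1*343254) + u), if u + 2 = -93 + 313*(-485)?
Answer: -1/322966 ≈ -3.0963e-6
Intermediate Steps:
u = -151900 (u = -2 + (-93 + 313*(-485)) = -2 + (-93 - 151805) = -2 - 151898 = -151900)
1/((172188 - 1*343254) + u) = 1/((172188 - 1*343254) - 151900) = 1/((172188 - 343254) - 151900) = 1/(-171066 - 151900) = 1/(-322966) = -1/322966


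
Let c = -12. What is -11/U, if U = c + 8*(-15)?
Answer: 1/12 ≈ 0.083333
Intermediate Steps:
U = -132 (U = -12 + 8*(-15) = -12 - 120 = -132)
-11/U = -11/(-132) = -11*(-1/132) = 1/12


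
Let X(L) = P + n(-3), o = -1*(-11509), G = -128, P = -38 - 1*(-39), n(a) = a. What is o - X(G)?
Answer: 11511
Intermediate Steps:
P = 1 (P = -38 + 39 = 1)
o = 11509
X(L) = -2 (X(L) = 1 - 3 = -2)
o - X(G) = 11509 - 1*(-2) = 11509 + 2 = 11511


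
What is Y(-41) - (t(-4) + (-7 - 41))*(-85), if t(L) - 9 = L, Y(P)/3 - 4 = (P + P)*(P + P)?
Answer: 16529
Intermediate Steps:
Y(P) = 12 + 12*P² (Y(P) = 12 + 3*((P + P)*(P + P)) = 12 + 3*((2*P)*(2*P)) = 12 + 3*(4*P²) = 12 + 12*P²)
t(L) = 9 + L
Y(-41) - (t(-4) + (-7 - 41))*(-85) = (12 + 12*(-41)²) - ((9 - 4) + (-7 - 41))*(-85) = (12 + 12*1681) - (5 - 48)*(-85) = (12 + 20172) - (-43)*(-85) = 20184 - 1*3655 = 20184 - 3655 = 16529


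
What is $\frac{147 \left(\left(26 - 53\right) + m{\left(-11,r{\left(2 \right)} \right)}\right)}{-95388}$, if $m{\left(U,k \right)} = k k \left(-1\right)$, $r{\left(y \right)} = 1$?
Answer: $\frac{343}{7949} \approx 0.04315$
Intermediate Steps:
$m{\left(U,k \right)} = - k^{2}$ ($m{\left(U,k \right)} = k^{2} \left(-1\right) = - k^{2}$)
$\frac{147 \left(\left(26 - 53\right) + m{\left(-11,r{\left(2 \right)} \right)}\right)}{-95388} = \frac{147 \left(\left(26 - 53\right) - 1^{2}\right)}{-95388} = 147 \left(\left(26 - 53\right) - 1\right) \left(- \frac{1}{95388}\right) = 147 \left(-27 - 1\right) \left(- \frac{1}{95388}\right) = 147 \left(-28\right) \left(- \frac{1}{95388}\right) = \left(-4116\right) \left(- \frac{1}{95388}\right) = \frac{343}{7949}$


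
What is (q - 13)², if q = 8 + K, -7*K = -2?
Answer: 1089/49 ≈ 22.224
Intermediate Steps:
K = 2/7 (K = -⅐*(-2) = 2/7 ≈ 0.28571)
q = 58/7 (q = 8 + 2/7 = 58/7 ≈ 8.2857)
(q - 13)² = (58/7 - 13)² = (-33/7)² = 1089/49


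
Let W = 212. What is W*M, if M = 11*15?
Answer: 34980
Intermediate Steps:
M = 165
W*M = 212*165 = 34980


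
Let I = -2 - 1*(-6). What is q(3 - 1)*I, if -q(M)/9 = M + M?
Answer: -144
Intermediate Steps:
I = 4 (I = -2 + 6 = 4)
q(M) = -18*M (q(M) = -9*(M + M) = -18*M)
q(3 - 1)*I = -18*(3 - 1)*4 = -18*2*4 = -36*4 = -144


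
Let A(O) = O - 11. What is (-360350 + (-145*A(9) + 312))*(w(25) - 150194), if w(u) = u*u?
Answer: 53807148612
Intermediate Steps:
w(u) = u**2
A(O) = -11 + O
(-360350 + (-145*A(9) + 312))*(w(25) - 150194) = (-360350 + (-145*(-11 + 9) + 312))*(25**2 - 150194) = (-360350 + (-145*(-2) + 312))*(625 - 150194) = (-360350 + (290 + 312))*(-149569) = (-360350 + 602)*(-149569) = -359748*(-149569) = 53807148612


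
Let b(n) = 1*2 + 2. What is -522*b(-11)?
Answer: -2088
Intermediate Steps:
b(n) = 4 (b(n) = 2 + 2 = 4)
-522*b(-11) = -522*4 = -2088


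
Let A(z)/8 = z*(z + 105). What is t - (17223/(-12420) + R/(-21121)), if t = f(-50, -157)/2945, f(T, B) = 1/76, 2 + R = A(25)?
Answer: 1280741526409/489275779770 ≈ 2.6176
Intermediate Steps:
A(z) = 8*z*(105 + z) (A(z) = 8*(z*(z + 105)) = 8*(z*(105 + z)) = 8*z*(105 + z))
R = 25998 (R = -2 + 8*25*(105 + 25) = -2 + 8*25*130 = -2 + 26000 = 25998)
f(T, B) = 1/76
t = 1/223820 (t = (1/76)/2945 = (1/76)*(1/2945) = 1/223820 ≈ 4.4679e-6)
t - (17223/(-12420) + R/(-21121)) = 1/223820 - (17223/(-12420) + 25998/(-21121)) = 1/223820 - (17223*(-1/12420) + 25998*(-1/21121)) = 1/223820 - (-5741/4140 - 25998/21121) = 1/223820 - 1*(-228887381/87440940) = 1/223820 + 228887381/87440940 = 1280741526409/489275779770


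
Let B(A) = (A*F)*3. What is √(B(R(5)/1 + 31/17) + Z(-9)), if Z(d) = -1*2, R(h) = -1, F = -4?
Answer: I*√3434/17 ≈ 3.4471*I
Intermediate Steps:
B(A) = -12*A (B(A) = (A*(-4))*3 = -4*A*3 = -12*A)
Z(d) = -2
√(B(R(5)/1 + 31/17) + Z(-9)) = √(-12*(-1/1 + 31/17) - 2) = √(-12*(-1*1 + 31*(1/17)) - 2) = √(-12*(-1 + 31/17) - 2) = √(-12*14/17 - 2) = √(-168/17 - 2) = √(-202/17) = I*√3434/17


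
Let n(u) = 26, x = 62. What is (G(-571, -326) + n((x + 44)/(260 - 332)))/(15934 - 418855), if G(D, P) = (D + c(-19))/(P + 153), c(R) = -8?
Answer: -5077/69705333 ≈ -7.2835e-5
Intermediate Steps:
G(D, P) = (-8 + D)/(153 + P) (G(D, P) = (D - 8)/(P + 153) = (-8 + D)/(153 + P))
(G(-571, -326) + n((x + 44)/(260 - 332)))/(15934 - 418855) = ((-8 - 571)/(153 - 326) + 26)/(15934 - 418855) = (-579/(-173) + 26)/(-402921) = (-1/173*(-579) + 26)*(-1/402921) = (579/173 + 26)*(-1/402921) = (5077/173)*(-1/402921) = -5077/69705333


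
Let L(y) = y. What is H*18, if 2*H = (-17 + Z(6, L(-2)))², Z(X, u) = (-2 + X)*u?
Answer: 5625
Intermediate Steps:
Z(X, u) = u*(-2 + X)
H = 625/2 (H = (-17 - 2*(-2 + 6))²/2 = (-17 - 2*4)²/2 = (-17 - 8)²/2 = (½)*(-25)² = (½)*625 = 625/2 ≈ 312.50)
H*18 = (625/2)*18 = 5625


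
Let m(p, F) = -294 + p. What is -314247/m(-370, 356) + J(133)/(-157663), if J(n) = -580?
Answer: 49545509881/104688232 ≈ 473.27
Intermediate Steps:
-314247/m(-370, 356) + J(133)/(-157663) = -314247/(-294 - 370) - 580/(-157663) = -314247/(-664) - 580*(-1/157663) = -314247*(-1/664) + 580/157663 = 314247/664 + 580/157663 = 49545509881/104688232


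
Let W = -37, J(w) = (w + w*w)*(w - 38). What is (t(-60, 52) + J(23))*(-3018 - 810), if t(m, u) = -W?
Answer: 31554204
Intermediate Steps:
J(w) = (-38 + w)*(w + w²) (J(w) = (w + w²)*(-38 + w) = (-38 + w)*(w + w²))
t(m, u) = 37 (t(m, u) = -1*(-37) = 37)
(t(-60, 52) + J(23))*(-3018 - 810) = (37 + 23*(-38 + 23² - 37*23))*(-3018 - 810) = (37 + 23*(-38 + 529 - 851))*(-3828) = (37 + 23*(-360))*(-3828) = (37 - 8280)*(-3828) = -8243*(-3828) = 31554204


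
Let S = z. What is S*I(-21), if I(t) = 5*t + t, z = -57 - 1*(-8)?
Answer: 6174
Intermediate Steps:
z = -49 (z = -57 + 8 = -49)
S = -49
I(t) = 6*t
S*I(-21) = -294*(-21) = -49*(-126) = 6174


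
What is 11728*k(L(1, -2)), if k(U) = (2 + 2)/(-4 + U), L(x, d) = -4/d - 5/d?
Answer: 93824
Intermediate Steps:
L(x, d) = -9/d
k(U) = 4/(-4 + U)
11728*k(L(1, -2)) = 11728*(4/(-4 - 9/(-2))) = 11728*(4/(-4 - 9*(-½))) = 11728*(4/(-4 + 9/2)) = 11728*(4/(½)) = 11728*(4*2) = 11728*8 = 93824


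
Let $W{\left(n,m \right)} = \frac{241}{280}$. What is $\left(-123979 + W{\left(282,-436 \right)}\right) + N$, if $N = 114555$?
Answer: $- \frac{2638479}{280} \approx -9423.1$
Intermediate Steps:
$W{\left(n,m \right)} = \frac{241}{280}$ ($W{\left(n,m \right)} = 241 \cdot \frac{1}{280} = \frac{241}{280}$)
$\left(-123979 + W{\left(282,-436 \right)}\right) + N = \left(-123979 + \frac{241}{280}\right) + 114555 = - \frac{34713879}{280} + 114555 = - \frac{2638479}{280}$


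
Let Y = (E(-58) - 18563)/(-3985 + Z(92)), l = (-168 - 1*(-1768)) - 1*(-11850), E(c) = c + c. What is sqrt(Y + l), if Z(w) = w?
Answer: sqrt(203913506397)/3893 ≈ 115.99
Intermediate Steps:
E(c) = 2*c
l = 13450 (l = (-168 + 1768) + 11850 = 1600 + 11850 = 13450)
Y = 18679/3893 (Y = (2*(-58) - 18563)/(-3985 + 92) = (-116 - 18563)/(-3893) = -18679*(-1/3893) = 18679/3893 ≈ 4.7981)
sqrt(Y + l) = sqrt(18679/3893 + 13450) = sqrt(52379529/3893) = sqrt(203913506397)/3893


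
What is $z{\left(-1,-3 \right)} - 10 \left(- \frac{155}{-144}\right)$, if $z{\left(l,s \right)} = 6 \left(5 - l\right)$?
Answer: $\frac{1817}{72} \approx 25.236$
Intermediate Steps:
$z{\left(l,s \right)} = 30 - 6 l$
$z{\left(-1,-3 \right)} - 10 \left(- \frac{155}{-144}\right) = \left(30 - -6\right) - 10 \left(- \frac{155}{-144}\right) = \left(30 + 6\right) - 10 \left(\left(-155\right) \left(- \frac{1}{144}\right)\right) = 36 - \frac{775}{72} = \frac{1817}{72}$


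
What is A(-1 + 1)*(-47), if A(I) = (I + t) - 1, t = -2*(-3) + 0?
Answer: -235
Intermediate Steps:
t = 6 (t = 6 + 0 = 6)
A(I) = 5 + I (A(I) = (I + 6) - 1 = (6 + I) - 1 = 5 + I)
A(-1 + 1)*(-47) = (5 + (-1 + 1))*(-47) = (5 + 0)*(-47) = 5*(-47) = -235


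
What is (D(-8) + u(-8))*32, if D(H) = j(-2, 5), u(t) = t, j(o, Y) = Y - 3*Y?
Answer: -576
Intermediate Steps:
j(o, Y) = -2*Y
D(H) = -10 (D(H) = -2*5 = -10)
(D(-8) + u(-8))*32 = (-10 - 8)*32 = -18*32 = -576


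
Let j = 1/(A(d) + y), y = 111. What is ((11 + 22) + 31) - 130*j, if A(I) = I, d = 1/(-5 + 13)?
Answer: 55856/889 ≈ 62.830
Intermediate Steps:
d = 1/8 ≈ 0.12500
j = 8/889 (j = 1/(1/8 + 111) = 1/(889/8) = 8/889 ≈ 0.0089989)
((11 + 22) + 31) - 130*j = ((11 + 22) + 31) - 130*8/889 = (33 + 31) - 1040/889 = 64 - 1040/889 = 55856/889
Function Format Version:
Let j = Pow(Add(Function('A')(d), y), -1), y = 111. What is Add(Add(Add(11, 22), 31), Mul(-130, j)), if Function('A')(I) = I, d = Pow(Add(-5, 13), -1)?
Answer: Rational(55856, 889) ≈ 62.830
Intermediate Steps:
d = Rational(1, 8) (d = Pow(8, -1) = Rational(1, 8) ≈ 0.12500)
j = Rational(8, 889) (j = Pow(Add(Rational(1, 8), 111), -1) = Pow(Rational(889, 8), -1) = Rational(8, 889) ≈ 0.0089989)
Add(Add(Add(11, 22), 31), Mul(-130, j)) = Add(Add(Add(11, 22), 31), Mul(-130, Rational(8, 889))) = Add(Add(33, 31), Rational(-1040, 889)) = Add(64, Rational(-1040, 889)) = Rational(55856, 889)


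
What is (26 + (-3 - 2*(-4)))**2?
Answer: 961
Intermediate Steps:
(26 + (-3 - 2*(-4)))**2 = (26 + (-3 + 8))**2 = (26 + 5)**2 = 31**2 = 961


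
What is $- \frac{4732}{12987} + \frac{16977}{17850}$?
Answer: $\frac{3487541}{5944050} \approx 0.58673$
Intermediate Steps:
$- \frac{4732}{12987} + \frac{16977}{17850} = \left(-4732\right) \frac{1}{12987} + 16977 \cdot \frac{1}{17850} = - \frac{364}{999} + \frac{5659}{5950} = \frac{3487541}{5944050}$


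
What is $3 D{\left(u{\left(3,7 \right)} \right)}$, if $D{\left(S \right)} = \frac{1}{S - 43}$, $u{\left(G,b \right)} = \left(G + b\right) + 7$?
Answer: $- \frac{3}{26} \approx -0.11538$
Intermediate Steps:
$u{\left(G,b \right)} = 7 + G + b$
$D{\left(S \right)} = \frac{1}{-43 + S}$
$3 D{\left(u{\left(3,7 \right)} \right)} = \frac{3}{-43 + \left(7 + 3 + 7\right)} = \frac{3}{-43 + 17} = \frac{3}{-26} = 3 \left(- \frac{1}{26}\right) = - \frac{3}{26}$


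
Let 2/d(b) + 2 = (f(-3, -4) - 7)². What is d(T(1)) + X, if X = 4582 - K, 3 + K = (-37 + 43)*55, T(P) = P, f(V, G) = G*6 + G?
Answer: 5203867/1223 ≈ 4255.0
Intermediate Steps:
f(V, G) = 7*G (f(V, G) = 6*G + G = 7*G)
d(b) = 2/1223 (d(b) = 2/(-2 + (7*(-4) - 7)²) = 2/(-2 + (-28 - 7)²) = 2/(-2 + (-35)²) = 2/(-2 + 1225) = 2/1223)
K = 327 (K = -3 + (-37 + 43)*55 = -3 + 6*55 = -3 + 330 = 327)
X = 4255 (X = 4582 - 1*327 = 4582 - 327 = 4255)
d(T(1)) + X = 2/1223 + 4255 = 5203867/1223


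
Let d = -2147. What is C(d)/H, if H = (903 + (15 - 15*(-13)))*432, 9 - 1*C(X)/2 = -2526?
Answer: 845/80136 ≈ 0.010545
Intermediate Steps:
C(X) = 5070 (C(X) = 18 - 2*(-2526) = 18 + 5052 = 5070)
H = 480816 (H = (903 + (15 + 195))*432 = (903 + 210)*432 = 1113*432 = 480816)
C(d)/H = 5070/480816 = 5070*(1/480816) = 845/80136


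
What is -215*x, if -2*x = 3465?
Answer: 744975/2 ≈ 3.7249e+5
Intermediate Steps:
x = -3465/2 (x = -1/2*3465 = -3465/2 ≈ -1732.5)
-215*x = -215*(-3465/2) = 744975/2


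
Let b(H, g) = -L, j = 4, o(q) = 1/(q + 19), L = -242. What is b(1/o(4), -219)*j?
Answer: 968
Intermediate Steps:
o(q) = 1/(19 + q)
b(H, g) = 242 (b(H, g) = -1*(-242) = 242)
b(1/o(4), -219)*j = 242*4 = 968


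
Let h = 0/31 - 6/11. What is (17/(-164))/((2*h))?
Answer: 187/1968 ≈ 0.095020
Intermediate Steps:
h = -6/11 (h = 0*(1/31) - 6*1/11 = 0 - 6/11 = -6/11 ≈ -0.54545)
(17/(-164))/((2*h)) = (17/(-164))/((2*(-6/11))) = (17*(-1/164))/(-12/11) = -17/164*(-11/12) = 187/1968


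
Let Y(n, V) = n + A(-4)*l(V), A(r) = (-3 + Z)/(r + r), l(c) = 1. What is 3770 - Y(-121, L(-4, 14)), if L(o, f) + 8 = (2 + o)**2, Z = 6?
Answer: 31131/8 ≈ 3891.4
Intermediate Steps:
L(o, f) = -8 + (2 + o)**2
A(r) = 3/(2*r) (A(r) = (-3 + 6)/(r + r) = 3/((2*r)) = 3*(1/(2*r)) = 3/(2*r))
Y(n, V) = -3/8 + n (Y(n, V) = n + ((3/2)/(-4))*1 = n + ((3/2)*(-1/4))*1 = n - 3/8*1 = n - 3/8 = -3/8 + n)
3770 - Y(-121, L(-4, 14)) = 3770 - (-3/8 - 121) = 3770 - 1*(-971/8) = 3770 + 971/8 = 31131/8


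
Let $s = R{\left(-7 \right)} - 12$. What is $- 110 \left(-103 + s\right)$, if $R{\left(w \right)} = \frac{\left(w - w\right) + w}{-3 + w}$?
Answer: $12573$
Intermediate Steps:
$R{\left(w \right)} = \frac{w}{-3 + w}$ ($R{\left(w \right)} = \frac{0 + w}{-3 + w} = \frac{w}{-3 + w}$)
$s = - \frac{113}{10}$ ($s = - \frac{7}{-3 - 7} - 12 = - \frac{7}{-10} - 12 = \left(-7\right) \left(- \frac{1}{10}\right) - 12 = \frac{7}{10} - 12 = - \frac{113}{10} \approx -11.3$)
$- 110 \left(-103 + s\right) = - 110 \left(-103 - \frac{113}{10}\right) = \left(-110\right) \left(- \frac{1143}{10}\right) = 12573$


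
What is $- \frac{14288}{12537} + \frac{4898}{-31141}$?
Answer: $- \frac{506348834}{390414717} \approx -1.297$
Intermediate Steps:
$- \frac{14288}{12537} + \frac{4898}{-31141} = \left(-14288\right) \frac{1}{12537} + 4898 \left(- \frac{1}{31141}\right) = - \frac{14288}{12537} - \frac{4898}{31141} = - \frac{506348834}{390414717}$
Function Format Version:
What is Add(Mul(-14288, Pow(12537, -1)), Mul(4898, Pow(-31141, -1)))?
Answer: Rational(-506348834, 390414717) ≈ -1.2970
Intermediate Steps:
Add(Mul(-14288, Pow(12537, -1)), Mul(4898, Pow(-31141, -1))) = Add(Mul(-14288, Rational(1, 12537)), Mul(4898, Rational(-1, 31141))) = Add(Rational(-14288, 12537), Rational(-4898, 31141)) = Rational(-506348834, 390414717)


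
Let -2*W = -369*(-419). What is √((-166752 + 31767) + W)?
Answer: I*√849162/2 ≈ 460.75*I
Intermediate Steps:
W = -154611/2 (W = -(-369)*(-419)/2 = -½*154611 = -154611/2 ≈ -77306.)
√((-166752 + 31767) + W) = √((-166752 + 31767) - 154611/2) = √(-134985 - 154611/2) = √(-424581/2) = I*√849162/2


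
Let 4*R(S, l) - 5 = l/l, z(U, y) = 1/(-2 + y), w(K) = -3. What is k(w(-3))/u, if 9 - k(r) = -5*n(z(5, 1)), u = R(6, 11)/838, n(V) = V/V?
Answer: 23464/3 ≈ 7821.3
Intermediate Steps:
n(V) = 1
R(S, l) = 3/2 (R(S, l) = 5/4 + (l/l)/4 = 5/4 + (¼)*1 = 5/4 + ¼ = 3/2)
u = 3/1676 (u = (3/2)/838 = (3/2)*(1/838) = 3/1676 ≈ 0.0017900)
k(r) = 14 (k(r) = 9 - (-5) = 9 - 1*(-5) = 9 + 5 = 14)
k(w(-3))/u = 14/(3/1676) = 14*(1676/3) = 23464/3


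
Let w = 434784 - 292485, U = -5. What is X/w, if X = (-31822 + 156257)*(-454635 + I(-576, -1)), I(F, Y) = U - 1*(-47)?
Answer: -18855759985/47433 ≈ -3.9752e+5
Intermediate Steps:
I(F, Y) = 42 (I(F, Y) = -5 - 1*(-47) = -5 + 47 = 42)
w = 142299
X = -56567279955 (X = (-31822 + 156257)*(-454635 + 42) = 124435*(-454593) = -56567279955)
X/w = -56567279955/142299 = -56567279955*1/142299 = -18855759985/47433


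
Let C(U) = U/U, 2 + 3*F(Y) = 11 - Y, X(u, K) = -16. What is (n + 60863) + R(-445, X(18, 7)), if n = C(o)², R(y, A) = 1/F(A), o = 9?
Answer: 1521603/25 ≈ 60864.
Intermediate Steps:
F(Y) = 3 - Y/3 (F(Y) = -⅔ + (11 - Y)/3 = -⅔ + (11/3 - Y/3) = 3 - Y/3)
C(U) = 1
R(y, A) = 1/(3 - A/3)
n = 1 (n = 1² = 1)
(n + 60863) + R(-445, X(18, 7)) = (1 + 60863) - 3/(-9 - 16) = 60864 - 3/(-25) = 60864 - 3*(-1/25) = 60864 + 3/25 = 1521603/25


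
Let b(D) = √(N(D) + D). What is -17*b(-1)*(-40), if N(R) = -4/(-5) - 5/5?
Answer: 136*I*√30 ≈ 744.9*I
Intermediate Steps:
N(R) = -⅕ (N(R) = -4*(-⅕) - 5*⅕ = ⅘ - 1 = -⅕)
b(D) = √(-⅕ + D)
-17*b(-1)*(-40) = -17*√(-5 + 25*(-1))/5*(-40) = -17*√(-5 - 25)/5*(-40) = -17*√(-30)/5*(-40) = -17*I*√30/5*(-40) = 136*I*√30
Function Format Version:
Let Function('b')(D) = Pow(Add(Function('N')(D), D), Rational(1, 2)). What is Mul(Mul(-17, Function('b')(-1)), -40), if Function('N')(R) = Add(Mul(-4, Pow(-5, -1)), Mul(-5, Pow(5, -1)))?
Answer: Mul(136, I, Pow(30, Rational(1, 2))) ≈ Mul(744.90, I)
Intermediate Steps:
Function('N')(R) = Rational(-1, 5) (Function('N')(R) = Add(Mul(-4, Rational(-1, 5)), Mul(-5, Rational(1, 5))) = Add(Rational(4, 5), -1) = Rational(-1, 5))
Function('b')(D) = Pow(Add(Rational(-1, 5), D), Rational(1, 2))
Mul(Mul(-17, Function('b')(-1)), -40) = Mul(Mul(-17, Mul(Rational(1, 5), Pow(Add(-5, Mul(25, -1)), Rational(1, 2)))), -40) = Mul(Mul(-17, Mul(Rational(1, 5), Pow(Add(-5, -25), Rational(1, 2)))), -40) = Mul(Mul(-17, Mul(Rational(1, 5), Pow(-30, Rational(1, 2)))), -40) = Mul(Mul(-17, Mul(Rational(1, 5), Mul(I, Pow(30, Rational(1, 2))))), -40) = Mul(Mul(-17, Mul(Rational(1, 5), I, Pow(30, Rational(1, 2)))), -40) = Mul(Mul(Rational(-17, 5), I, Pow(30, Rational(1, 2))), -40) = Mul(136, I, Pow(30, Rational(1, 2)))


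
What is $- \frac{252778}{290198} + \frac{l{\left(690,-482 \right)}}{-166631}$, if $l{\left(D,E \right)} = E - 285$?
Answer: $- \frac{20949034526}{24177991469} \approx -0.86645$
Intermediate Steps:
$l{\left(D,E \right)} = -285 + E$ ($l{\left(D,E \right)} = E - 285 = -285 + E$)
$- \frac{252778}{290198} + \frac{l{\left(690,-482 \right)}}{-166631} = - \frac{252778}{290198} + \frac{-285 - 482}{-166631} = \left(-252778\right) \frac{1}{290198} - - \frac{767}{166631} = - \frac{126389}{145099} + \frac{767}{166631} = - \frac{20949034526}{24177991469}$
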